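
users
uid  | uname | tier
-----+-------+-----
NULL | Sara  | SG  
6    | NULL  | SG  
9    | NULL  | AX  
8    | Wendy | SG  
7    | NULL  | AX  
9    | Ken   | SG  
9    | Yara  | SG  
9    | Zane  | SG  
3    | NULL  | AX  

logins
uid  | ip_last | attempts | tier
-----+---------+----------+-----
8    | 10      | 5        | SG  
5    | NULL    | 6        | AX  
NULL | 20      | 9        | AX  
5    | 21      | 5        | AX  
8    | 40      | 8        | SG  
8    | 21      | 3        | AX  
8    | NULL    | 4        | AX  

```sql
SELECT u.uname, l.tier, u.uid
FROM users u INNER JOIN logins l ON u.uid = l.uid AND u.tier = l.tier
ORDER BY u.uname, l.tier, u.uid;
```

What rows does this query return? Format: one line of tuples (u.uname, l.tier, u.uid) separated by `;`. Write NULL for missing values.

(Wendy, SG, 8); (Wendy, SG, 8)

INNER JOIN keeps only pairs where the ON condition holds.
Matching on u.uid = l.uid AND u.tier = l.tier. A NULL in a compared column never satisfies the condition.
- u (uid=NULL, tier=SG) has no partner → excluded.
- u (uid=6, tier=SG) has no partner → excluded.
- u (uid=9, tier=AX) has no partner → excluded.
- u (uid=8, tier=SG) pairs with 2 row(s) of l.
- u (uid=7, tier=AX) has no partner → excluded.
- u (uid=9, tier=SG) has no partner → excluded.
- u (uid=9, tier=SG) has no partner → excluded.
- u (uid=9, tier=SG) has no partner → excluded.
- u (uid=3, tier=AX) has no partner → excluded.
After projecting and ordering:
u.uname | l.tier | u.uid
Wendy | SG | 8
Wendy | SG | 8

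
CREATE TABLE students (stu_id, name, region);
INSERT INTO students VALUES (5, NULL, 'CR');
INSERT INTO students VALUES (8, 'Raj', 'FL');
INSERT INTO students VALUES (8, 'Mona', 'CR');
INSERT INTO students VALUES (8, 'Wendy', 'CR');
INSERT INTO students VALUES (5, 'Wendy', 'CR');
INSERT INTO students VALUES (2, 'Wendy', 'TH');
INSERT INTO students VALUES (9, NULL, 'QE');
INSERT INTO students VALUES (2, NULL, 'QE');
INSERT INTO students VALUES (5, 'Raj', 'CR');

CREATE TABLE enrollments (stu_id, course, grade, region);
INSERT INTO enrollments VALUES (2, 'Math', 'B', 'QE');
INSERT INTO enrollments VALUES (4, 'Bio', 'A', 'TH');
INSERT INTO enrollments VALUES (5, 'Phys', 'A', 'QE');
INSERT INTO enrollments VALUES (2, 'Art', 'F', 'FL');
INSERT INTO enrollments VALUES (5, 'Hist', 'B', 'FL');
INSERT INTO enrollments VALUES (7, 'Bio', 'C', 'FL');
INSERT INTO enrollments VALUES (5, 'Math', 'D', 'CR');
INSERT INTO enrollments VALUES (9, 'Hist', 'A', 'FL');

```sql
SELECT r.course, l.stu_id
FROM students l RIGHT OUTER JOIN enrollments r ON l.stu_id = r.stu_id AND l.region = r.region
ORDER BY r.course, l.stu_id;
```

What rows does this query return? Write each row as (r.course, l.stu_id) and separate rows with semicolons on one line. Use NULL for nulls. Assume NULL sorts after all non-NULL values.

RIGHT JOIN keeps every row from `enrollments`; unmatched rows get NULL for `students`'s columns.
Matching on l.stu_id = r.stu_id AND l.region = r.region.
Matched pairs: 4; unmatched r rows kept: 6.

(Art, NULL); (Bio, NULL); (Bio, NULL); (Hist, NULL); (Hist, NULL); (Math, 2); (Math, 5); (Math, 5); (Math, 5); (Phys, NULL)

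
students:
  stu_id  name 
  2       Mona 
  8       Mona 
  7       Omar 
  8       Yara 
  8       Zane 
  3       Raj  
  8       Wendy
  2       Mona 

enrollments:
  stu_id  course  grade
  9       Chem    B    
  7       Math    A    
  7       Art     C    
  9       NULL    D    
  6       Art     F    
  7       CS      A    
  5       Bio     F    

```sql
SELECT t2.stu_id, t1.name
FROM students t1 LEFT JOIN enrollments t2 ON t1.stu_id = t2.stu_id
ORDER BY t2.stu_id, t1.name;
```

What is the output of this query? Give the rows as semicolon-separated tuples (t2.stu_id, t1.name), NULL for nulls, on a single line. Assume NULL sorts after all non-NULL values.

LEFT JOIN keeps every row from `students`; unmatched rows get NULL for `enrollments`'s columns.
Matching on t1.stu_id = t2.stu_id.
- stu_id=2: no t2 row matches, row kept with t2 columns NULL.
- stu_id=8: no t2 row matches, row kept with t2 columns NULL.
- stu_id=7: 3 matching t2 row(s), so 3 row(s) emitted.
- stu_id=8: no t2 row matches, row kept with t2 columns NULL.
- stu_id=8: no t2 row matches, row kept with t2 columns NULL.
- stu_id=3: no t2 row matches, row kept with t2 columns NULL.
- stu_id=8: no t2 row matches, row kept with t2 columns NULL.
- stu_id=2: no t2 row matches, row kept with t2 columns NULL.
After projecting and ordering:
t2.stu_id | t1.name
7 | Omar
7 | Omar
7 | Omar
NULL | Mona
NULL | Mona
NULL | Mona
NULL | Raj
NULL | Wendy
NULL | Yara
NULL | Zane

(7, Omar); (7, Omar); (7, Omar); (NULL, Mona); (NULL, Mona); (NULL, Mona); (NULL, Raj); (NULL, Wendy); (NULL, Yara); (NULL, Zane)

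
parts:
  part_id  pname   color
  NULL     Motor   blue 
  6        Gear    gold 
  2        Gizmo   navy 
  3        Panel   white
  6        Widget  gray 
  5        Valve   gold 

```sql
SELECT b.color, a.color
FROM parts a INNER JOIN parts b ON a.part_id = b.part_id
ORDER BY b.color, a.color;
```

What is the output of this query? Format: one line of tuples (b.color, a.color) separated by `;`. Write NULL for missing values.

(gold, gold); (gold, gold); (gold, gray); (gray, gold); (gray, gray); (navy, navy); (white, white)

INNER JOIN keeps only pairs where the ON condition holds.
Matching on a.part_id = b.part_id. A NULL in a compared column never satisfies the condition.
- a row (part_id=NULL): no match → dropped.
- a row (part_id=6): matches 2 b row(s) → 2 output row(s).
- a row (part_id=2): matches 1 b row(s) → 1 output row(s).
- a row (part_id=3): matches 1 b row(s) → 1 output row(s).
- a row (part_id=6): matches 2 b row(s) → 2 output row(s).
- a row (part_id=5): matches 1 b row(s) → 1 output row(s).
After projecting and ordering:
b.color | a.color
gold | gold
gold | gold
gold | gray
gray | gold
gray | gray
navy | navy
white | white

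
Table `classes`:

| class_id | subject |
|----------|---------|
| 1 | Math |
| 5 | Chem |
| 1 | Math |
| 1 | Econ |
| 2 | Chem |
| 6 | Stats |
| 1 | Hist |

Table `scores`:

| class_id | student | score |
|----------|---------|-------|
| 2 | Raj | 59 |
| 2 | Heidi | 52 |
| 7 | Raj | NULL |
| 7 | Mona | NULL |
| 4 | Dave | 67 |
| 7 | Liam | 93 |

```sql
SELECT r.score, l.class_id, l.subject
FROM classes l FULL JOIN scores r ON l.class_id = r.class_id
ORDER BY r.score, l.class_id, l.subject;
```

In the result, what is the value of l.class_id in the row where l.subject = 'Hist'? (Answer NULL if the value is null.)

1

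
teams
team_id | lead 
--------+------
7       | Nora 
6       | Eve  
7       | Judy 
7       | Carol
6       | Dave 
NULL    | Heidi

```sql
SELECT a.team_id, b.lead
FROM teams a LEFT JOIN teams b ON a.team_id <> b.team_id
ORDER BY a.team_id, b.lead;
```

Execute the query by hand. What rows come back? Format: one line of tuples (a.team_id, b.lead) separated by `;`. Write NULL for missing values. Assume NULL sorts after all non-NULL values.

(6, Carol); (6, Carol); (6, Judy); (6, Judy); (6, Nora); (6, Nora); (7, Dave); (7, Dave); (7, Dave); (7, Eve); (7, Eve); (7, Eve); (NULL, NULL)

LEFT JOIN keeps every row from `teams a`; unmatched rows get NULL for `teams b`'s columns.
Matching on a.team_id <> b.team_id. A NULL in a compared column never satisfies the condition.
- a (team_id=7) pairs with 2 row(s) of b.
- a (team_id=6) pairs with 3 row(s) of b.
- a (team_id=7) pairs with 2 row(s) of b.
- a (team_id=7) pairs with 2 row(s) of b.
- a (team_id=6) pairs with 3 row(s) of b.
- a (team_id=NULL) has no partner → padded with NULL.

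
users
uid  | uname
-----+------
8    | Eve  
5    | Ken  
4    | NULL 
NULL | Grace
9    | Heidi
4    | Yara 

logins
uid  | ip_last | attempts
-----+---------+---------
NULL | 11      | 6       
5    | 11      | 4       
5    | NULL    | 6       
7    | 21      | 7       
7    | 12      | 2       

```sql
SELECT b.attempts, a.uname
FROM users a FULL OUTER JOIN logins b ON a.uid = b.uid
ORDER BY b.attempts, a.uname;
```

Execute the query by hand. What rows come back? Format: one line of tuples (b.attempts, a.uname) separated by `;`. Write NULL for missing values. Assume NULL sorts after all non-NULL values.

FULL OUTER JOIN keeps every row from both sides; unmatched rows get NULL for the other side's columns.
Matching on a.uid = b.uid. A NULL in a compared column never satisfies the condition.
Matched pairs: 2; unmatched a rows kept: 5; unmatched b rows kept: 3.

(2, NULL); (4, Ken); (6, Ken); (6, NULL); (7, NULL); (NULL, Eve); (NULL, Grace); (NULL, Heidi); (NULL, Yara); (NULL, NULL)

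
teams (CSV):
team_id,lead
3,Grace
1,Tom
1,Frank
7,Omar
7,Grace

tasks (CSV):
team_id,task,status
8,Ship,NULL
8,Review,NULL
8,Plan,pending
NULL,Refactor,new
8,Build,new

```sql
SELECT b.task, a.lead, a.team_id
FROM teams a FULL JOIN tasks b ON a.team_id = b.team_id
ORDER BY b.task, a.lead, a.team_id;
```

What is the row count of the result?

FULL OUTER JOIN keeps every row from both sides; unmatched rows get NULL for the other side's columns.
Matching on a.team_id = b.team_id. A NULL in a compared column never satisfies the condition.
- a[0] team_id=3 → no match; kept with NULLs on the b side.
- a[1] team_id=1 → no match; kept with NULLs on the b side.
- a[2] team_id=1 → no match; kept with NULLs on the b side.
- a[3] team_id=7 → no match; kept with NULLs on the b side.
- a[4] team_id=7 → no match; kept with NULLs on the b side.
- plus 5 unmatched b row(s), each kept with NULL a columns.
Total: 0 matched + 10 padded = 10 rows.

10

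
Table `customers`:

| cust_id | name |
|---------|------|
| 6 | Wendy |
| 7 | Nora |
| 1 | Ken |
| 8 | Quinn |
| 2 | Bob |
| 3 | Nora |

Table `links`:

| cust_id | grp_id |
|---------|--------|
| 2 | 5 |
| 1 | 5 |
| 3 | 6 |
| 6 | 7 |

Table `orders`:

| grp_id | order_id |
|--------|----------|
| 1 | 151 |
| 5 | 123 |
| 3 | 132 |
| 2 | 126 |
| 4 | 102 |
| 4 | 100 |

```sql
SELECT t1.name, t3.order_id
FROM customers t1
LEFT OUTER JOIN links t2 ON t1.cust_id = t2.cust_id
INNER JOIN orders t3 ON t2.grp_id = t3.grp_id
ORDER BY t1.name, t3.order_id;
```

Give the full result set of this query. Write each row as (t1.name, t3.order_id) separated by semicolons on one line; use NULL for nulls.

(Bob, 123); (Ken, 123)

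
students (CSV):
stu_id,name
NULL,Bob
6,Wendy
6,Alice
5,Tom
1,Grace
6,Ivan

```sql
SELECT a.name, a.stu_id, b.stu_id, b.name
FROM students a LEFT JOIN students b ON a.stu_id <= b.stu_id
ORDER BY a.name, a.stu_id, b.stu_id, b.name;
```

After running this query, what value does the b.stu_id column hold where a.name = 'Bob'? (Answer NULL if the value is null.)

NULL

LEFT JOIN keeps every row from `students a`; unmatched rows get NULL for `students b`'s columns.
Matching on a.stu_id <= b.stu_id. A NULL in a compared column never satisfies the condition.
Matched pairs: 18; unmatched a rows kept: 1.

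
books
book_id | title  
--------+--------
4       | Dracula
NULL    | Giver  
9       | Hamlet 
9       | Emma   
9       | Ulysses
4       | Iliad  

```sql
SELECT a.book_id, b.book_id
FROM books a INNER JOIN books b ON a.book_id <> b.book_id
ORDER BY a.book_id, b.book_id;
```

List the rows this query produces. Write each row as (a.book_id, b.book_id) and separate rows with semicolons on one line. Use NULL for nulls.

(4, 9); (4, 9); (4, 9); (4, 9); (4, 9); (4, 9); (9, 4); (9, 4); (9, 4); (9, 4); (9, 4); (9, 4)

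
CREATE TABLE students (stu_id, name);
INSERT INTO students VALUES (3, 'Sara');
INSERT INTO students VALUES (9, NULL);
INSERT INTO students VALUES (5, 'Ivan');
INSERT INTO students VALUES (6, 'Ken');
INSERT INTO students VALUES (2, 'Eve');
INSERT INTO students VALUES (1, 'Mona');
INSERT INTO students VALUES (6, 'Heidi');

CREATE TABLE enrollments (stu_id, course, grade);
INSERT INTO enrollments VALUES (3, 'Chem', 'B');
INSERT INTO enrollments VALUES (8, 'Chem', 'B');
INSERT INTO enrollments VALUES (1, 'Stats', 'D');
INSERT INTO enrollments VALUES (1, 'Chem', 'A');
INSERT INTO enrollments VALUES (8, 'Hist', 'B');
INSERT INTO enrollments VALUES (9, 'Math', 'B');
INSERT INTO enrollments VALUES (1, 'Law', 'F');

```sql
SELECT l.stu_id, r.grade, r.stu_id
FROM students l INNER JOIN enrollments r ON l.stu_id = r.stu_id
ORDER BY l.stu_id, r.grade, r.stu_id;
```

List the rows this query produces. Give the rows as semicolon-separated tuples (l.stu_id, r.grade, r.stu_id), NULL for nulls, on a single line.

INNER JOIN keeps only pairs where the ON condition holds.
Matching on l.stu_id = r.stu_id.
Matched pairs: 5.

(1, A, 1); (1, D, 1); (1, F, 1); (3, B, 3); (9, B, 9)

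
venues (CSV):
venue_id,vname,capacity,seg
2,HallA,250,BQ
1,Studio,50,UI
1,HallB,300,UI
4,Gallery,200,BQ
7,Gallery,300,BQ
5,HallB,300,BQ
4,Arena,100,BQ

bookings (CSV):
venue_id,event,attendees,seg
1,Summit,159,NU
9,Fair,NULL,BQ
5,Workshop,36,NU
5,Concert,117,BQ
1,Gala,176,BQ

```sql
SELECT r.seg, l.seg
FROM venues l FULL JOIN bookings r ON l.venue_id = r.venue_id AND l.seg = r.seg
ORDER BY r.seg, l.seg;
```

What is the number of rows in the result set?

FULL OUTER JOIN keeps every row from both sides; unmatched rows get NULL for the other side's columns.
Matching on l.venue_id = r.venue_id AND l.seg = r.seg.
- l row (venue_id=2, seg=BQ): no match → kept, r columns NULL.
- l row (venue_id=1, seg=UI): no match → kept, r columns NULL.
- l row (venue_id=1, seg=UI): no match → kept, r columns NULL.
- l row (venue_id=4, seg=BQ): no match → kept, r columns NULL.
- l row (venue_id=7, seg=BQ): no match → kept, r columns NULL.
- l row (venue_id=5, seg=BQ): matches 1 r row(s) → 1 output row(s).
- l row (venue_id=4, seg=BQ): no match → kept, r columns NULL.
- plus 4 unmatched r row(s), each kept with NULL l columns.
Total: 1 matched + 10 padded = 11 rows.

11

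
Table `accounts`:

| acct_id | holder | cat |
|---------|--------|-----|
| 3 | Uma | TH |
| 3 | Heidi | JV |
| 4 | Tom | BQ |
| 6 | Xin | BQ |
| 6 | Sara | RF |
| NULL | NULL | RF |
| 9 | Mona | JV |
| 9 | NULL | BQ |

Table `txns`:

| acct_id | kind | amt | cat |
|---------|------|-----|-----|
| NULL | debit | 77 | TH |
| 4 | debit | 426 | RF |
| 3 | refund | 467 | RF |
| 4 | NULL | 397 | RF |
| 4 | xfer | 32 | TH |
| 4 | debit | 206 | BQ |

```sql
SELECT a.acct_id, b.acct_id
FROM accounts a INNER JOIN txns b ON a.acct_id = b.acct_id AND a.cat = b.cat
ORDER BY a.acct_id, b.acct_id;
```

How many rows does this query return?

1

INNER JOIN keeps only pairs where the ON condition holds.
Matching on a.acct_id = b.acct_id AND a.cat = b.cat. A NULL in a compared column never satisfies the condition.
Matched pairs: 1.
Total: 1 rows.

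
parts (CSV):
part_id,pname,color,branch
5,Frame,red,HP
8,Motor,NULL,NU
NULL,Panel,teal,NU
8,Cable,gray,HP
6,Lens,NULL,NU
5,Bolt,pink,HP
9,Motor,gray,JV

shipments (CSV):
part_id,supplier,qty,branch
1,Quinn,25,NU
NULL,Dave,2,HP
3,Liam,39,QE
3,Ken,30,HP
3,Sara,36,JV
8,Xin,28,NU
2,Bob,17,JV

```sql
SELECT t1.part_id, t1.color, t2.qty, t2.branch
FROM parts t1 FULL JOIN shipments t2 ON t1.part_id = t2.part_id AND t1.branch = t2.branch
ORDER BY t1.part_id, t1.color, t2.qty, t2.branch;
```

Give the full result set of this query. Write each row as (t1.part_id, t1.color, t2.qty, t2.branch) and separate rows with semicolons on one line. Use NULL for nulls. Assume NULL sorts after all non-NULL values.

(5, pink, NULL, NULL); (5, red, NULL, NULL); (6, NULL, NULL, NULL); (8, gray, NULL, NULL); (8, NULL, 28, NU); (9, gray, NULL, NULL); (NULL, teal, NULL, NULL); (NULL, NULL, 2, HP); (NULL, NULL, 17, JV); (NULL, NULL, 25, NU); (NULL, NULL, 30, HP); (NULL, NULL, 36, JV); (NULL, NULL, 39, QE)

FULL OUTER JOIN keeps every row from both sides; unmatched rows get NULL for the other side's columns.
Matching on t1.part_id = t2.part_id AND t1.branch = t2.branch. A NULL in a compared column never satisfies the condition.
- t1[0] part_id=5, branch=HP → no match; kept with NULLs on the t2 side.
- t1[1] part_id=8, branch=NU → 1 match(es) in t2 → 1 row(s).
- t1[2] part_id=NULL, branch=NU → no match; kept with NULLs on the t2 side.
- t1[3] part_id=8, branch=HP → no match; kept with NULLs on the t2 side.
- t1[4] part_id=6, branch=NU → no match; kept with NULLs on the t2 side.
- t1[5] part_id=5, branch=HP → no match; kept with NULLs on the t2 side.
- t1[6] part_id=9, branch=JV → no match; kept with NULLs on the t2 side.
- 6 row(s) from t2 found no t1 partner → padded with NULL.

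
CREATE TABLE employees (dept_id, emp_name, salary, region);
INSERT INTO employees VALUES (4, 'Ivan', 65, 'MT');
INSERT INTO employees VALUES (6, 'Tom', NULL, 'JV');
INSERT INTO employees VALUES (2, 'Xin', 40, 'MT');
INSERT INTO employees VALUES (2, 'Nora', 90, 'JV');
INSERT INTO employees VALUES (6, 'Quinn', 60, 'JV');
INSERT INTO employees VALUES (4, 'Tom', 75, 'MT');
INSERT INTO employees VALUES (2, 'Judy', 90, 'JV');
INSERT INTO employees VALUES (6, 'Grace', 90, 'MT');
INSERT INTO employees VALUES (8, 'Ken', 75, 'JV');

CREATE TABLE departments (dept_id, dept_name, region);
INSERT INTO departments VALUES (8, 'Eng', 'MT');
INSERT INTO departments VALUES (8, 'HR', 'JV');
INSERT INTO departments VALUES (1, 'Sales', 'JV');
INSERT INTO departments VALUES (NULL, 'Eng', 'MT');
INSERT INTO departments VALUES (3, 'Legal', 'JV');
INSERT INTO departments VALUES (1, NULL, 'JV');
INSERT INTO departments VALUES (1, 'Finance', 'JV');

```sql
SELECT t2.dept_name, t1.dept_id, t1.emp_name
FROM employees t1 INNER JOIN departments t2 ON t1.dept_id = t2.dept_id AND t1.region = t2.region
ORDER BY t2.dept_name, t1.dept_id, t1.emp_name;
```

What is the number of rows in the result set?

1

INNER JOIN keeps only pairs where the ON condition holds.
Matching on t1.dept_id = t2.dept_id AND t1.region = t2.region. A NULL in a compared column never satisfies the condition.
Matched pairs: 1.
Total: 1 rows.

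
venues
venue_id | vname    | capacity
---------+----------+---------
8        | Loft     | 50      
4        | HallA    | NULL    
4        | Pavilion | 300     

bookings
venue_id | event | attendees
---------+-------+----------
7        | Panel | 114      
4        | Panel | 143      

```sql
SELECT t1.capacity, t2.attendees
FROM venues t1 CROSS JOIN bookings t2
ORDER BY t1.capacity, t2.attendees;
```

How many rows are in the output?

CROSS JOIN pairs every row of `venues` with every row of `bookings`: 3 × 2 = 6 rows.

6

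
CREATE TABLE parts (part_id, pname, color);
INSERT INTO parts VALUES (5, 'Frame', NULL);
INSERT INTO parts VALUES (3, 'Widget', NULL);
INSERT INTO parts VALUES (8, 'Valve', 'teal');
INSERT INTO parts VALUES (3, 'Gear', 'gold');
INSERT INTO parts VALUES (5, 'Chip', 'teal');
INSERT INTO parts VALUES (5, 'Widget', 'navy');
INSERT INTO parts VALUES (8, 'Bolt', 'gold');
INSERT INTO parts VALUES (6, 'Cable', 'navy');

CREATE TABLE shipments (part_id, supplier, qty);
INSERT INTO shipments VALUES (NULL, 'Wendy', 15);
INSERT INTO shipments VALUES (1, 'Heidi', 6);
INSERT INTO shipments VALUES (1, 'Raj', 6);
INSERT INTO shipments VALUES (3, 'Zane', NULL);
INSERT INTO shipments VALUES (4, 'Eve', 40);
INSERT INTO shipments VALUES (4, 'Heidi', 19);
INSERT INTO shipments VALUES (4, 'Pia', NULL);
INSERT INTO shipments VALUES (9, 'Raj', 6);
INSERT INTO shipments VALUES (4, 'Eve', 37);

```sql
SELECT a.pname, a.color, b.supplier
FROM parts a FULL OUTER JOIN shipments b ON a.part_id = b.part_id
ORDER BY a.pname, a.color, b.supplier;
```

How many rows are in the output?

FULL OUTER JOIN keeps every row from both sides; unmatched rows get NULL for the other side's columns.
Matching on a.part_id = b.part_id. A NULL in a compared column never satisfies the condition.
- a (part_id=5) has no partner → padded with NULL.
- a (part_id=3) pairs with 1 row(s) of b.
- a (part_id=8) has no partner → padded with NULL.
- a (part_id=3) pairs with 1 row(s) of b.
- a (part_id=5) has no partner → padded with NULL.
- a (part_id=5) has no partner → padded with NULL.
- a (part_id=8) has no partner → padded with NULL.
- a (part_id=6) has no partner → padded with NULL.
- 8 b row(s) had no a match → kept, a columns NULL.
Total: 2 matched + 14 padded = 16 rows.

16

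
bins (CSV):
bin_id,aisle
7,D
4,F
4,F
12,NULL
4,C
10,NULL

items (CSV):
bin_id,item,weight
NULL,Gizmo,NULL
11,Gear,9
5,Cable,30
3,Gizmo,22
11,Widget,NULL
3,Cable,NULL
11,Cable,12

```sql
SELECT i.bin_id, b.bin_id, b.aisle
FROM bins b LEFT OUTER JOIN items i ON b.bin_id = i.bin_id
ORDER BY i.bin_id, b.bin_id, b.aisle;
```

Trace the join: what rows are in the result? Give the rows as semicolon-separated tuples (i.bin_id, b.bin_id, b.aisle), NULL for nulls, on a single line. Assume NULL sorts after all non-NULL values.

(NULL, 4, C); (NULL, 4, F); (NULL, 4, F); (NULL, 7, D); (NULL, 10, NULL); (NULL, 12, NULL)

LEFT JOIN keeps every row from `bins`; unmatched rows get NULL for `items`'s columns.
Matching on b.bin_id = i.bin_id. A NULL in a compared column never satisfies the condition.
- bin_id=7: no i row matches, row kept with i columns NULL.
- bin_id=4: no i row matches, row kept with i columns NULL.
- bin_id=4: no i row matches, row kept with i columns NULL.
- bin_id=12: no i row matches, row kept with i columns NULL.
- bin_id=4: no i row matches, row kept with i columns NULL.
- bin_id=10: no i row matches, row kept with i columns NULL.
After projecting and ordering:
i.bin_id | b.bin_id | b.aisle
NULL | 4 | C
NULL | 4 | F
NULL | 4 | F
NULL | 7 | D
NULL | 10 | NULL
NULL | 12 | NULL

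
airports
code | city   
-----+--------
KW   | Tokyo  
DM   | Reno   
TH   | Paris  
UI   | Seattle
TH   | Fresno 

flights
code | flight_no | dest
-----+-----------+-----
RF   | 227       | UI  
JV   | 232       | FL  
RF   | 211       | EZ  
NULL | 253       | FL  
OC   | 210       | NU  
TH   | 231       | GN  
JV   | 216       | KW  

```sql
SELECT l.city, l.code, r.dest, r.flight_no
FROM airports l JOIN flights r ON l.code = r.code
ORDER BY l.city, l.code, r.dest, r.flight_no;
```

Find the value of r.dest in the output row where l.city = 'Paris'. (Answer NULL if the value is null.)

GN

INNER JOIN keeps only pairs where the ON condition holds.
Matching on l.code = r.code. A NULL in a compared column never satisfies the condition.
- l[0] code=KW → no match; dropped.
- l[1] code=DM → no match; dropped.
- l[2] code=TH → 1 match(es) in r → 1 row(s).
- l[3] code=UI → no match; dropped.
- l[4] code=TH → 1 match(es) in r → 1 row(s).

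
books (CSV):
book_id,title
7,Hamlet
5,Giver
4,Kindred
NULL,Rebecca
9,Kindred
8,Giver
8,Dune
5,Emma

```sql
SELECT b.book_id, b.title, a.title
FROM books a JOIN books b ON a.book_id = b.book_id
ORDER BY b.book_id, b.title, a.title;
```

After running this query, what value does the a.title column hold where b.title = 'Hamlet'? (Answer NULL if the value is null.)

Hamlet

INNER JOIN keeps only pairs where the ON condition holds.
Matching on a.book_id = b.book_id. A NULL in a compared column never satisfies the condition.
- a row (book_id=7): matches 1 b row(s) → 1 output row(s).
- a row (book_id=5): matches 2 b row(s) → 2 output row(s).
- a row (book_id=4): matches 1 b row(s) → 1 output row(s).
- a row (book_id=NULL): no match → dropped.
- a row (book_id=9): matches 1 b row(s) → 1 output row(s).
- a row (book_id=8): matches 2 b row(s) → 2 output row(s).
- a row (book_id=8): matches 2 b row(s) → 2 output row(s).
- a row (book_id=5): matches 2 b row(s) → 2 output row(s).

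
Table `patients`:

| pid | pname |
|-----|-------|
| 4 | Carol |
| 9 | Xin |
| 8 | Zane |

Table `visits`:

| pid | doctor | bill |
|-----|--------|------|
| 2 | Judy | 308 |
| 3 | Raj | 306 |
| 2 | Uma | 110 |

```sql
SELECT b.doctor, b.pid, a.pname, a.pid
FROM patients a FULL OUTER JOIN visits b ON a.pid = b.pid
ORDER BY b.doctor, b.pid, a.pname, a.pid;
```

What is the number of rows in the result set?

6

FULL OUTER JOIN keeps every row from both sides; unmatched rows get NULL for the other side's columns.
Matching on a.pid = b.pid.
- a row (pid=4): no match → kept, b columns NULL.
- a row (pid=9): no match → kept, b columns NULL.
- a row (pid=8): no match → kept, b columns NULL.
- 3 b row(s) had no a match → kept, a columns NULL.
Total: 0 matched + 6 padded = 6 rows.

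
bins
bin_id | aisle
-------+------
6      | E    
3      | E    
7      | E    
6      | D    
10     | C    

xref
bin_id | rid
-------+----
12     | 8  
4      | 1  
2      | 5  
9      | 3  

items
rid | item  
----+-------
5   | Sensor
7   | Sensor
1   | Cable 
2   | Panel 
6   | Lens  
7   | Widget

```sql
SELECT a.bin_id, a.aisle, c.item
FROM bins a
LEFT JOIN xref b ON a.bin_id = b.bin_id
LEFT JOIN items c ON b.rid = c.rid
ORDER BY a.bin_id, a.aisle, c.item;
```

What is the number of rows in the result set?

5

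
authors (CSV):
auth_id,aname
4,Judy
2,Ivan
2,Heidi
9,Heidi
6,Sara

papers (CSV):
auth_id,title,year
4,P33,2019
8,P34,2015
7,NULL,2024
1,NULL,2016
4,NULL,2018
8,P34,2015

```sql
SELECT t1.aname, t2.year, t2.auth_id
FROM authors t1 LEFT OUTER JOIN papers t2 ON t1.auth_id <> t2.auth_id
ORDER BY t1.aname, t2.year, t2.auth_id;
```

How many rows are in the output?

28

LEFT JOIN keeps every row from `authors`; unmatched rows get NULL for `papers`'s columns.
Matching on t1.auth_id <> t2.auth_id.
Matched pairs: 28; unmatched t1 rows kept: 0.
Total: 28 rows.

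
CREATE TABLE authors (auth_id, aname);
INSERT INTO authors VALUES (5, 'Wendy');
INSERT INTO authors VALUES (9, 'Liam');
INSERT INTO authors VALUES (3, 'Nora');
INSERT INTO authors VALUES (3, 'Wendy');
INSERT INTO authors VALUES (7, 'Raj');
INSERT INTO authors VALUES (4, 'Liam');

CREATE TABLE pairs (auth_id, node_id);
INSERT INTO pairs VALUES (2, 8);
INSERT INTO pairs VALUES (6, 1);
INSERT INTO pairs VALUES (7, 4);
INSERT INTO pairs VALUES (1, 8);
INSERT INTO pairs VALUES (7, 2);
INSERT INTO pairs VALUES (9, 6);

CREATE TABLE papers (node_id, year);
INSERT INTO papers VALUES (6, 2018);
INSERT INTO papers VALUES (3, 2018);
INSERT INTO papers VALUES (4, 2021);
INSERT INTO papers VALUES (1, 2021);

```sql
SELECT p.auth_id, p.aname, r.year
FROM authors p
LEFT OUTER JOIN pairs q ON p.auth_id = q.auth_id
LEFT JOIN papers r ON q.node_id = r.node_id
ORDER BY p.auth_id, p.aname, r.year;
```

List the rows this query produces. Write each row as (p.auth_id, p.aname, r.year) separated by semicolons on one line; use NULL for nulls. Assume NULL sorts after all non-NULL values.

(3, Nora, NULL); (3, Wendy, NULL); (4, Liam, NULL); (5, Wendy, NULL); (7, Raj, 2021); (7, Raj, NULL); (9, Liam, 2018)

Evaluate left to right. First `authors p LEFT JOIN pairs q` on auth_id: 7 row(s).
Then LEFT JOIN `papers r` on node_id: each of those 7 rows is kept; rows whose q.node_id has no match in r get NULL for r's columns.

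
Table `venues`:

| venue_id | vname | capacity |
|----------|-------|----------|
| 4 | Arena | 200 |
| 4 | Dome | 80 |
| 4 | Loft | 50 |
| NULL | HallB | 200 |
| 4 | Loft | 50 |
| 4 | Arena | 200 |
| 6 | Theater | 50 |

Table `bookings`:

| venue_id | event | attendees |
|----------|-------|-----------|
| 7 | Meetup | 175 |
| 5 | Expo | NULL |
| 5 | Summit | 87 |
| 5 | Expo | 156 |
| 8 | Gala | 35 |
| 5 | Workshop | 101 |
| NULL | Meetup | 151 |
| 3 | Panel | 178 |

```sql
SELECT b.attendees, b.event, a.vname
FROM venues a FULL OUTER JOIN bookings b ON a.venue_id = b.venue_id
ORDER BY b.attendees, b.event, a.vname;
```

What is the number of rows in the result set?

FULL OUTER JOIN keeps every row from both sides; unmatched rows get NULL for the other side's columns.
Matching on a.venue_id = b.venue_id. A NULL in a compared column never satisfies the condition.
- a (venue_id=4) has no partner → padded with NULL.
- a (venue_id=4) has no partner → padded with NULL.
- a (venue_id=4) has no partner → padded with NULL.
- a (venue_id=NULL) has no partner → padded with NULL.
- a (venue_id=4) has no partner → padded with NULL.
- a (venue_id=4) has no partner → padded with NULL.
- a (venue_id=6) has no partner → padded with NULL.
- 8 row(s) from b found no a partner → padded with NULL.
Total: 0 matched + 15 padded = 15 rows.

15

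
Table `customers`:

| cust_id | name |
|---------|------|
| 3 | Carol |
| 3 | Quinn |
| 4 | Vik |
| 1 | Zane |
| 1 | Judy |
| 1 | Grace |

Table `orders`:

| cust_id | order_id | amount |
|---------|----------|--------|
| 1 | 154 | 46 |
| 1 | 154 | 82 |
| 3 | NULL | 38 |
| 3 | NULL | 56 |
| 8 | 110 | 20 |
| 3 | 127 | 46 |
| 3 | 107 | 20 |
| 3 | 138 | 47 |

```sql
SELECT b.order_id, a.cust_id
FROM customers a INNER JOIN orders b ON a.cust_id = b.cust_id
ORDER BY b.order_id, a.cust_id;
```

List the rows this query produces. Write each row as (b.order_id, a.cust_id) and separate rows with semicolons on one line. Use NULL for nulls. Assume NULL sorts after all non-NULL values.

(107, 3); (107, 3); (127, 3); (127, 3); (138, 3); (138, 3); (154, 1); (154, 1); (154, 1); (154, 1); (154, 1); (154, 1); (NULL, 3); (NULL, 3); (NULL, 3); (NULL, 3)

INNER JOIN keeps only pairs where the ON condition holds.
Matching on a.cust_id = b.cust_id.
Matched pairs: 16.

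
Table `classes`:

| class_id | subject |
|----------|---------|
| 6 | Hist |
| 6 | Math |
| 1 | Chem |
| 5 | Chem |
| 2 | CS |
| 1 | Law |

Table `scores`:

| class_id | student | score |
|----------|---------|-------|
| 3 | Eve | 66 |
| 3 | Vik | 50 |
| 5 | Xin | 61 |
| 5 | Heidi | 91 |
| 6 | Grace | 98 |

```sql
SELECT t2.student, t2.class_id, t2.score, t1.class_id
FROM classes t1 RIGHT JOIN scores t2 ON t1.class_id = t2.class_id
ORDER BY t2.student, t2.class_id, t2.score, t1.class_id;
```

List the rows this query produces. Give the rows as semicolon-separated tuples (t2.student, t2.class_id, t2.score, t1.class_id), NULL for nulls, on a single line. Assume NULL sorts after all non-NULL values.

(Eve, 3, 66, NULL); (Grace, 6, 98, 6); (Grace, 6, 98, 6); (Heidi, 5, 91, 5); (Vik, 3, 50, NULL); (Xin, 5, 61, 5)

RIGHT JOIN keeps every row from `scores`; unmatched rows get NULL for `classes`'s columns.
Matching on t1.class_id = t2.class_id.
- t1 (class_id=6) pairs with 1 row(s) of t2.
- t1 (class_id=6) pairs with 1 row(s) of t2.
- t1 (class_id=1) has no partner in t2.
- t1 (class_id=5) pairs with 2 row(s) of t2.
- t1 (class_id=2) has no partner in t2.
- t1 (class_id=1) has no partner in t2.
- 2 row(s) from t2 found no t1 partner → padded with NULL.
After projecting and ordering:
t2.student | t2.class_id | t2.score | t1.class_id
Eve | 3 | 66 | NULL
Grace | 6 | 98 | 6
Grace | 6 | 98 | 6
Heidi | 5 | 91 | 5
Vik | 3 | 50 | NULL
Xin | 5 | 61 | 5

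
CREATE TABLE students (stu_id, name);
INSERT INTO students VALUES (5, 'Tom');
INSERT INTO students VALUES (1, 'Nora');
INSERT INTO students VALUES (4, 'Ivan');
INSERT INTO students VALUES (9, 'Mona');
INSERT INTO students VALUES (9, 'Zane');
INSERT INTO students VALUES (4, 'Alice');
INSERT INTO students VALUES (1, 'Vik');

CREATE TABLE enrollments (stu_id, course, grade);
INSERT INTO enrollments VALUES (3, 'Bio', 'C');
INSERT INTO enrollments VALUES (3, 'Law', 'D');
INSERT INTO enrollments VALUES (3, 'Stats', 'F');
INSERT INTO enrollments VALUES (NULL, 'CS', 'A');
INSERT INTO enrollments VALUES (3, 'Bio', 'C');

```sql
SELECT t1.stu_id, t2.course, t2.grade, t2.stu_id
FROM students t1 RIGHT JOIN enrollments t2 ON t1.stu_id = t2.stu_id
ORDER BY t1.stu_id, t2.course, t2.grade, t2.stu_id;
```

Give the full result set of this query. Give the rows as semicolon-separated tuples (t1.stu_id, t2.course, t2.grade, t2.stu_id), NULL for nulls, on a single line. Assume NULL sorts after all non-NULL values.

(NULL, Bio, C, 3); (NULL, Bio, C, 3); (NULL, CS, A, NULL); (NULL, Law, D, 3); (NULL, Stats, F, 3)

RIGHT JOIN keeps every row from `enrollments`; unmatched rows get NULL for `students`'s columns.
Matching on t1.stu_id = t2.stu_id. A NULL in a compared column never satisfies the condition.
- t1 (stu_id=5) has no partner in t2.
- t1 (stu_id=1) has no partner in t2.
- t1 (stu_id=4) has no partner in t2.
- t1 (stu_id=9) has no partner in t2.
- t1 (stu_id=9) has no partner in t2.
- t1 (stu_id=4) has no partner in t2.
- t1 (stu_id=1) has no partner in t2.
- plus 5 unmatched t2 row(s), each kept with NULL t1 columns.
After projecting and ordering:
t1.stu_id | t2.course | t2.grade | t2.stu_id
NULL | Bio | C | 3
NULL | Bio | C | 3
NULL | CS | A | NULL
NULL | Law | D | 3
NULL | Stats | F | 3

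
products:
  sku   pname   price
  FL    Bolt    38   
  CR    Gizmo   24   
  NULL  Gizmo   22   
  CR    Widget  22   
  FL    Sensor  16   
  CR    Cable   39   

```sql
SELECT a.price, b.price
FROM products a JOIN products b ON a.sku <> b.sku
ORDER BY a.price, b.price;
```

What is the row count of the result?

12

INNER JOIN keeps only pairs where the ON condition holds.
Matching on a.sku <> b.sku. A NULL in a compared column never satisfies the condition.
- a row (sku=FL): matches 3 b row(s) → 3 output row(s).
- a row (sku=CR): matches 2 b row(s) → 2 output row(s).
- a row (sku=NULL): no match → dropped.
- a row (sku=CR): matches 2 b row(s) → 2 output row(s).
- a row (sku=FL): matches 3 b row(s) → 3 output row(s).
- a row (sku=CR): matches 2 b row(s) → 2 output row(s).
Total: 12 rows.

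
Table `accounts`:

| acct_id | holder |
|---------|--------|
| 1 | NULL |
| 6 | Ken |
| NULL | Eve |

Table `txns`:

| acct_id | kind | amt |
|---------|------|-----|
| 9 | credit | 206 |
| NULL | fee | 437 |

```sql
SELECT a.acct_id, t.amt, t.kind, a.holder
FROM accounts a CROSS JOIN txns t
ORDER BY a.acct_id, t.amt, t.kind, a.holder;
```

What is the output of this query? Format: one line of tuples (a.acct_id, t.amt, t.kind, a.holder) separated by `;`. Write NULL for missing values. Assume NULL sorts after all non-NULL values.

(1, 206, credit, NULL); (1, 437, fee, NULL); (6, 206, credit, Ken); (6, 437, fee, Ken); (NULL, 206, credit, Eve); (NULL, 437, fee, Eve)

CROSS JOIN pairs every row of `accounts` with every row of `txns`: 3 × 2 = 6 rows.
After projecting and ordering:
a.acct_id | t.amt | t.kind | a.holder
1 | 206 | credit | NULL
1 | 437 | fee | NULL
6 | 206 | credit | Ken
6 | 437 | fee | Ken
NULL | 206 | credit | Eve
NULL | 437 | fee | Eve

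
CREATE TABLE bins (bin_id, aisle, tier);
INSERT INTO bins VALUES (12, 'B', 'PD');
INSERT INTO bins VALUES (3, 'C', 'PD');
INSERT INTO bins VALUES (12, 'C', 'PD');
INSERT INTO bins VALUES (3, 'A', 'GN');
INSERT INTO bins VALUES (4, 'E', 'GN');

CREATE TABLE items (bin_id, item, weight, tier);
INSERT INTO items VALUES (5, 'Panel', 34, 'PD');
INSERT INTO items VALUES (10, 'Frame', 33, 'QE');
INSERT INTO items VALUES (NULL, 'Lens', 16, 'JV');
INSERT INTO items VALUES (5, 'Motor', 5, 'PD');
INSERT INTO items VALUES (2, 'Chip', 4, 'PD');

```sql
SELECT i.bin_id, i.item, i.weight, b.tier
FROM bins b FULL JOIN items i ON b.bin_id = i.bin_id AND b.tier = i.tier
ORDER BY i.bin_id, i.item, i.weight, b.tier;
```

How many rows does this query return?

FULL OUTER JOIN keeps every row from both sides; unmatched rows get NULL for the other side's columns.
Matching on b.bin_id = i.bin_id AND b.tier = i.tier. A NULL in a compared column never satisfies the condition.
Matched pairs: 0; unmatched b rows kept: 5; unmatched i rows kept: 5.
Total: 0 matched + 10 padded = 10 rows.

10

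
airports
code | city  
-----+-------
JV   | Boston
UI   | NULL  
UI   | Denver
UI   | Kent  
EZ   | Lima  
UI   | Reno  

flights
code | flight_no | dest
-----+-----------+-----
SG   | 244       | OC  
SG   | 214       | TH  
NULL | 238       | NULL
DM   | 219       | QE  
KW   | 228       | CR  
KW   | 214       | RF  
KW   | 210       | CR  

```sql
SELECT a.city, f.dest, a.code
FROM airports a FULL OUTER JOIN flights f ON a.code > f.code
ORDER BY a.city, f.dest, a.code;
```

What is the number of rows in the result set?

FULL OUTER JOIN keeps every row from both sides; unmatched rows get NULL for the other side's columns.
Matching on a.code > f.code. A NULL in a compared column never satisfies the condition.
- a row (code=JV): matches 1 f row(s) → 1 output row(s).
- a row (code=UI): matches 6 f row(s) → 6 output row(s).
- a row (code=UI): matches 6 f row(s) → 6 output row(s).
- a row (code=UI): matches 6 f row(s) → 6 output row(s).
- a row (code=EZ): matches 1 f row(s) → 1 output row(s).
- a row (code=UI): matches 6 f row(s) → 6 output row(s).
- plus 1 unmatched f row(s), each kept with NULL a columns.
Total: 26 matched + 1 padded = 27 rows.

27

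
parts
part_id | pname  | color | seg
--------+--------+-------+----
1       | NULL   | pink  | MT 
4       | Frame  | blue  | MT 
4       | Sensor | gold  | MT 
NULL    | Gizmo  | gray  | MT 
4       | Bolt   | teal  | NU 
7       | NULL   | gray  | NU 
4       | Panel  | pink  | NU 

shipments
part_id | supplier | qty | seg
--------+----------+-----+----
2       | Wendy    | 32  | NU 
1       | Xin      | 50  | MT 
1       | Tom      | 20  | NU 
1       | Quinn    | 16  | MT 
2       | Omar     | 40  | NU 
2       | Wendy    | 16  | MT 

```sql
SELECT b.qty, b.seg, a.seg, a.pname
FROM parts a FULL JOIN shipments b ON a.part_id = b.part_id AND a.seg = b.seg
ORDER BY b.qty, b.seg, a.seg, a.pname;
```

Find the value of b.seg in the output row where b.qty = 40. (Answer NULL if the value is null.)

NU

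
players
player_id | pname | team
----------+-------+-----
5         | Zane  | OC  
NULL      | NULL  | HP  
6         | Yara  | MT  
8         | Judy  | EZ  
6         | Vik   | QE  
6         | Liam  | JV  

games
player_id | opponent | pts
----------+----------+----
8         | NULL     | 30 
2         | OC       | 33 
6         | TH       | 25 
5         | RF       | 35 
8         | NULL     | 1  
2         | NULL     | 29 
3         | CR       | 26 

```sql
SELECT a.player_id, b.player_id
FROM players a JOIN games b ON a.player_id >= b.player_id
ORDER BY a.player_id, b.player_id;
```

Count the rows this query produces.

26

INNER JOIN keeps only pairs where the ON condition holds.
Matching on a.player_id >= b.player_id. A NULL in a compared column never satisfies the condition.
- player_id=5: 4 matching b row(s), so 4 row(s) emitted.
- player_id=NULL: no matching b row, dropped.
- player_id=6: 5 matching b row(s), so 5 row(s) emitted.
- player_id=8: 7 matching b row(s), so 7 row(s) emitted.
- player_id=6: 5 matching b row(s), so 5 row(s) emitted.
- player_id=6: 5 matching b row(s), so 5 row(s) emitted.
Total: 26 rows.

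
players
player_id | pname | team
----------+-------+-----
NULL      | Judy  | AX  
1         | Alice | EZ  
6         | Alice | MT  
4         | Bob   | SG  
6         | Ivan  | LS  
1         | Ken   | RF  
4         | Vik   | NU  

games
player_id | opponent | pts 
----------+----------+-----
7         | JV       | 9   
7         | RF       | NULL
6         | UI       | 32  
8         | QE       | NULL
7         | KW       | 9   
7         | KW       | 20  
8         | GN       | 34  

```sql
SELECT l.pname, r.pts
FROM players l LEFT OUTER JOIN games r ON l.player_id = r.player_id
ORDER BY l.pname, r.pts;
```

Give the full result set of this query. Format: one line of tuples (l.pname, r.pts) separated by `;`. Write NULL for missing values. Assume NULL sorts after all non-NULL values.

LEFT JOIN keeps every row from `players`; unmatched rows get NULL for `games`'s columns.
Matching on l.player_id = r.player_id. A NULL in a compared column never satisfies the condition.
- l row (player_id=NULL): no match → kept, r columns NULL.
- l row (player_id=1): no match → kept, r columns NULL.
- l row (player_id=6): matches 1 r row(s) → 1 output row(s).
- l row (player_id=4): no match → kept, r columns NULL.
- l row (player_id=6): matches 1 r row(s) → 1 output row(s).
- l row (player_id=1): no match → kept, r columns NULL.
- l row (player_id=4): no match → kept, r columns NULL.
After projecting and ordering:
l.pname | r.pts
Alice | 32
Alice | NULL
Bob | NULL
Ivan | 32
Judy | NULL
Ken | NULL
Vik | NULL

(Alice, 32); (Alice, NULL); (Bob, NULL); (Ivan, 32); (Judy, NULL); (Ken, NULL); (Vik, NULL)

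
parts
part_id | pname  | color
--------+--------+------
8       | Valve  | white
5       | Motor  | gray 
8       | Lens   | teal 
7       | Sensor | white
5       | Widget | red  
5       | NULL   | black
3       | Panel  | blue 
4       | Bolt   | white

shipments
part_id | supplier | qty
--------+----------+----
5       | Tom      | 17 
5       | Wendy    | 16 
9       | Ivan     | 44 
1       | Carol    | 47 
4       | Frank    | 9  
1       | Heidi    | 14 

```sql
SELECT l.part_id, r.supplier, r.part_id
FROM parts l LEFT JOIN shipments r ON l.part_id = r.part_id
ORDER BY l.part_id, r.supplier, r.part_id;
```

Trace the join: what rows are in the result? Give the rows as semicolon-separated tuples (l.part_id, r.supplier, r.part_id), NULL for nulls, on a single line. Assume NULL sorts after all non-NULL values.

LEFT JOIN keeps every row from `parts`; unmatched rows get NULL for `shipments`'s columns.
Matching on l.part_id = r.part_id.
- part_id=8: no r row matches, row kept with r columns NULL.
- part_id=5: 2 matching r row(s), so 2 row(s) emitted.
- part_id=8: no r row matches, row kept with r columns NULL.
- part_id=7: no r row matches, row kept with r columns NULL.
- part_id=5: 2 matching r row(s), so 2 row(s) emitted.
- part_id=5: 2 matching r row(s), so 2 row(s) emitted.
- part_id=3: no r row matches, row kept with r columns NULL.
- part_id=4: 1 matching r row(s), so 1 row(s) emitted.

(3, NULL, NULL); (4, Frank, 4); (5, Tom, 5); (5, Tom, 5); (5, Tom, 5); (5, Wendy, 5); (5, Wendy, 5); (5, Wendy, 5); (7, NULL, NULL); (8, NULL, NULL); (8, NULL, NULL)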